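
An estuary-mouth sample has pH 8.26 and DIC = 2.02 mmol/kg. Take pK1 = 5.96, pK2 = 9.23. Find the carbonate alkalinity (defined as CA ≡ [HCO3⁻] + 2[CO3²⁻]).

CA = [HCO3⁻] + 2[CO3²⁻] = (α₁ + 2α₂)·DIC
At pH 8.26: [H⁺]/K1 = 10^-2.30 = 0.0050119, K2/[H⁺] = 10^-0.97 = 0.10715
α₁ = 1/(1 + 0.0050119 + 0.10715) = 1/1.1122 = 0.8991; α₂ = α₁·K2/[H⁺] = 0.09635
α₁ + 2α₂ = 1.0918
CA = 1.0918 × 2.02 = 2.21 mmol/kg

CA = 2.21 mmol/kg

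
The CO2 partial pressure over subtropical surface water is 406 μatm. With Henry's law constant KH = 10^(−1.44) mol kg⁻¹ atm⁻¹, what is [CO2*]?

KH = 10^(−1.44) = 3.631×10^-2 mol kg⁻¹ atm⁻¹
[CO2*] = KH · pCO2 = 3.631×10^-2 × 406×10^-6 atm = 1.47×10^-5 mol/kg

[CO2*] = 14.7 μmol/kg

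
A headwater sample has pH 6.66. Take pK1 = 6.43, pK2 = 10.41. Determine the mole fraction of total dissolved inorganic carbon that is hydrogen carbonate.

α₁ = 1 / (1 + [H⁺]/K1 + K2/[H⁺]) = 1 / (1 + 10^-0.23 + 10^-3.75)
   = 1 / (1 + 0.58884 + 0.00017783) = 1/1.5890 = 0.6293

α₁ = 0.629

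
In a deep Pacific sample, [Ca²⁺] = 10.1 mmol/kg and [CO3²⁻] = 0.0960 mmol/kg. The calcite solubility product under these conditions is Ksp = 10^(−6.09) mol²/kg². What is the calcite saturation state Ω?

Ksp = 10^(−6.09) = 8.128×10^-7
Ω = [Ca²⁺][CO3²⁻]/Ksp = (10.1×10^-3)(0.0960×10^-3) / 8.128×10^-7 = 1.19

Ω = 1.19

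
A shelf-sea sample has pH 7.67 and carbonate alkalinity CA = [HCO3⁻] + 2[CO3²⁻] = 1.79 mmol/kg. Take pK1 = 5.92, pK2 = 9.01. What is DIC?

DIC = 1.74 mmol/kg

CA = [HCO3⁻] + 2[CO3²⁻] = (α₁ + 2α₂)·DIC
At pH 7.67: [H⁺]/K1 = 10^-1.75 = 0.017783, K2/[H⁺] = 10^-1.34 = 0.045709
α₁ = 1/(1 + 0.017783 + 0.045709) = 1/1.0635 = 0.9403; α₂ = α₁·K2/[H⁺] = 0.04298
α₁ + 2α₂ = 1.0263
DIC = CA / (α₁ + 2α₂) = 1.79 / 1.0263 = 1.74 mmol/kg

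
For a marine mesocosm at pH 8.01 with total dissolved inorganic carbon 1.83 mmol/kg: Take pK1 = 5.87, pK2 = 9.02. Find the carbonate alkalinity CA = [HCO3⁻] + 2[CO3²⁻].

CA = 1.98 mmol/kg

CA = [HCO3⁻] + 2[CO3²⁻] = (α₁ + 2α₂)·DIC
At pH 8.01: [H⁺]/K1 = 10^-2.14 = 0.0072444, K2/[H⁺] = 10^-1.01 = 0.097724
α₁ = 1/(1 + 0.0072444 + 0.097724) = 1/1.1050 = 0.9050; α₂ = α₁·K2/[H⁺] = 0.08844
α₁ + 2α₂ = 1.0819
CA = 1.0819 × 1.83 = 1.98 mmol/kg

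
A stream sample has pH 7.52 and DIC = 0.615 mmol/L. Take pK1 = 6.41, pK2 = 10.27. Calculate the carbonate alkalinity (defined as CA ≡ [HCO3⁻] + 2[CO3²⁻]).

CA = [HCO3⁻] + 2[CO3²⁻] = (α₁ + 2α₂)·DIC
At pH 7.52: [H⁺]/K1 = 10^-1.11 = 0.077625, K2/[H⁺] = 10^-2.75 = 0.0017783
α₁ = 1/(1 + 0.077625 + 0.0017783) = 1/1.0794 = 0.9264; α₂ = α₁·K2/[H⁺] = 0.001647
α₁ + 2α₂ = 0.9297
CA = 0.9297 × 0.615 = 0.572 mmol/L

CA = 0.572 mmol/L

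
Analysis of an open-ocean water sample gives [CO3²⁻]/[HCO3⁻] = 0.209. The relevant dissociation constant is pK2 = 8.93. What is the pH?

pH = 8.25

From K2 = [H⁺][CO3²⁻]/[HCO3⁻]:  pH = pK2 + log₁₀([CO3²⁻]/[HCO3⁻])
log₁₀(0.209) = -0.680
pH = 8.93 + (-0.680) = 8.25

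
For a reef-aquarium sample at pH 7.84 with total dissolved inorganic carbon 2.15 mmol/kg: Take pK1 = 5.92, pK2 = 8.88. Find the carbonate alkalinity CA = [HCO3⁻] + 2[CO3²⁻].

CA = 2.30 mmol/kg

CA = [HCO3⁻] + 2[CO3²⁻] = (α₁ + 2α₂)·DIC
At pH 7.84: [H⁺]/K1 = 10^-1.92 = 0.012023, K2/[H⁺] = 10^-1.04 = 0.091201
α₁ = 1/(1 + 0.012023 + 0.091201) = 1/1.1032 = 0.9064; α₂ = α₁·K2/[H⁺] = 0.08267
α₁ + 2α₂ = 1.0718
CA = 1.0718 × 2.15 = 2.30 mmol/kg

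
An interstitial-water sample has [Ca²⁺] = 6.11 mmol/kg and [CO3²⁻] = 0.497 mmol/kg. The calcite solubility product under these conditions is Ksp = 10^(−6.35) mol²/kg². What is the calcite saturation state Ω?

Ω = 6.80

Ksp = 10^(−6.35) = 4.467×10^-7
Ω = [Ca²⁺][CO3²⁻]/Ksp = (6.11×10^-3)(0.497×10^-3) / 4.467×10^-7 = 6.80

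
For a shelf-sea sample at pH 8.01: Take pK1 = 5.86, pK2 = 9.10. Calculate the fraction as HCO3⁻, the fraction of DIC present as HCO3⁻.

α₁ = 0.919

α₁ = 1 / (1 + [H⁺]/K1 + K2/[H⁺]) = 1 / (1 + 10^-2.15 + 10^-1.09)
   = 1 / (1 + 0.0070795 + 0.081283) = 1/1.0884 = 0.9188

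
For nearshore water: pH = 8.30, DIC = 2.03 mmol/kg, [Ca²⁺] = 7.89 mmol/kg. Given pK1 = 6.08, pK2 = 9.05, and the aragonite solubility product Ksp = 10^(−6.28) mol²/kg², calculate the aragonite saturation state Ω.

α₂ = 1 / (1 + [H⁺]/K2 + [H⁺]²/(K1K2)) = 1 / (1 + 10^+0.75 + 10^-1.47)
   = 1 / (1 + 5.6234 + 0.033884) = 1/6.6573 = 0.1502
[CO3²⁻] = α₂ × DIC = 0.1502 × 2.03 = 0.3049 mmol/kg
Ksp = 10^(−6.28) = 5.248×10^-7
Ω = [Ca²⁺][CO3²⁻]/Ksp = (7.89×10^-3)(3.049×10^-4) / 5.248×10^-7 = 4.58

Ω = 4.58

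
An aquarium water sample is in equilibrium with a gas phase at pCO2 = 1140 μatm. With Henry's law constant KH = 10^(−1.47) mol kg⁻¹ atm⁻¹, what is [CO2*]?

[CO2*] = 38.6 μmol/kg

KH = 10^(−1.47) = 3.388×10^-2 mol kg⁻¹ atm⁻¹
[CO2*] = KH · pCO2 = 3.388×10^-2 × 1140×10^-6 atm = 3.86×10^-5 mol/kg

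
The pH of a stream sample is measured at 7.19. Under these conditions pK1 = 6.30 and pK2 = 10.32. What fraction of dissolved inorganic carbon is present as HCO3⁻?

α₁ = 0.885

α₁ = 1 / (1 + [H⁺]/K1 + K2/[H⁺]) = 1 / (1 + 10^-0.89 + 10^-3.13)
   = 1 / (1 + 0.12882 + 0.00074131) = 1/1.1296 = 0.8853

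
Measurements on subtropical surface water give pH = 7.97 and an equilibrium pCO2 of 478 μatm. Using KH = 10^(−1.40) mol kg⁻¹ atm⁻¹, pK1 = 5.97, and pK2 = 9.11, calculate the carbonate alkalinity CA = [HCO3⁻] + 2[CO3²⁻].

CA = 2.18 mmol/kg

[CO2*] = KH · pCO2 = 10^(−1.40) × 478×10^-6 = 1.903×10^-5 mol/kg
α₀ = 1/(1 + K1/[H⁺] + K1K2/[H⁺]²) = 1/(1 + 10^+2.00 + 10^+0.86) = 0.009238
DIC = [CO2*]/α₀ = 1.903×10^-5 / 0.009238 = 2.060 mmol/kg
CA = (α₁ + 2α₂)·DIC = (0.9238 + 2×0.06693) × 2.060 = 2.18 mmol/kg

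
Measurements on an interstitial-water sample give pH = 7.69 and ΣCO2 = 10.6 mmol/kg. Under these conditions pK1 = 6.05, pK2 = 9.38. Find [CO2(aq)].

α₀ = 1 / (1 + K1/[H⁺] + K1K2/[H⁺]²) = 1 / (1 + 10^+1.64 + 10^-0.05)
   = 1 / (1 + 43.652 + 0.89125) = 1/45.543 = 0.02196
[CO2*] = α₀ × DIC = 0.02196 × 10.6 = 0.233 mmol/kg

[CO2*] = 0.233 mmol/kg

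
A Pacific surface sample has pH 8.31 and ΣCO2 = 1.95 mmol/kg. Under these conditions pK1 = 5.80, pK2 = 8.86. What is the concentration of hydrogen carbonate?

α₁ = 1 / (1 + [H⁺]/K1 + K2/[H⁺]) = 1 / (1 + 10^-2.51 + 10^-0.55)
   = 1 / (1 + 0.0030903 + 0.28184) = 1/1.2849 = 0.7783
[HCO3⁻] = α₁ × DIC = 0.7783 × 1.95 = 1.52 mmol/kg

[HCO3⁻] = 1.52 mmol/kg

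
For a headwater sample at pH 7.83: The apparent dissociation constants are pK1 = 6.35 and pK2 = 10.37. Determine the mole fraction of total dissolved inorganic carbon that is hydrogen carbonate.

α₁ = 1 / (1 + [H⁺]/K1 + K2/[H⁺]) = 1 / (1 + 10^-1.48 + 10^-2.54)
   = 1 / (1 + 0.033113 + 0.0028840) = 1/1.0360 = 0.9653

α₁ = 0.965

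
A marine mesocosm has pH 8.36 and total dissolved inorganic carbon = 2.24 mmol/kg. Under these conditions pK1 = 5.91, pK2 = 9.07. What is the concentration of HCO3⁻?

[HCO3⁻] = 1.87 mmol/kg

α₁ = 1 / (1 + [H⁺]/K1 + K2/[H⁺]) = 1 / (1 + 10^-2.45 + 10^-0.71)
   = 1 / (1 + 0.0035481 + 0.19498) = 1/1.1985 = 0.8344
[HCO3⁻] = α₁ × DIC = 0.8344 × 2.24 = 1.87 mmol/kg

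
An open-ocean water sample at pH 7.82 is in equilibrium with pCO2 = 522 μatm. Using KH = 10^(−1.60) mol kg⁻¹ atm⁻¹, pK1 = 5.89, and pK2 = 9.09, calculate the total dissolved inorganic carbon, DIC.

[CO2*] = KH · pCO2 = 10^(−1.60) × 522×10^-6 = 1.311×10^-5 mol/kg
α₀ = 1/(1 + K1/[H⁺] + K1K2/[H⁺]²) = 1/(1 + 10^+1.93 + 10^+0.66) = 0.01103
DIC = [CO2*]/α₀ = 1.311×10^-5 / 0.01103 = 1.19 mmol/kg

DIC = 1.19 mmol/kg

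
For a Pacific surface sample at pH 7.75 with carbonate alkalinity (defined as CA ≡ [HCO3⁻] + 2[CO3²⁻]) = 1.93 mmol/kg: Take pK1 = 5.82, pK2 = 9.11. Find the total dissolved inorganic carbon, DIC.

DIC = 1.87 mmol/kg

CA = [HCO3⁻] + 2[CO3²⁻] = (α₁ + 2α₂)·DIC
At pH 7.75: [H⁺]/K1 = 10^-1.93 = 0.011749, K2/[H⁺] = 10^-1.36 = 0.043652
α₁ = 1/(1 + 0.011749 + 0.043652) = 1/1.0554 = 0.9475; α₂ = α₁·K2/[H⁺] = 0.04136
α₁ + 2α₂ = 1.0302
DIC = CA / (α₁ + 2α₂) = 1.93 / 1.0302 = 1.87 mmol/kg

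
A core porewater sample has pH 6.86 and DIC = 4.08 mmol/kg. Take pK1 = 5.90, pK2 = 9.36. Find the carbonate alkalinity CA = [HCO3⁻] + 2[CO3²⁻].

CA = 3.69 mmol/kg

CA = [HCO3⁻] + 2[CO3²⁻] = (α₁ + 2α₂)·DIC
At pH 6.86: [H⁺]/K1 = 10^-0.96 = 0.10965, K2/[H⁺] = 10^-2.50 = 0.0031623
α₁ = 1/(1 + 0.10965 + 0.0031623) = 1/1.1128 = 0.8986; α₂ = α₁·K2/[H⁺] = 0.002842
α₁ + 2α₂ = 0.9043
CA = 0.9043 × 4.08 = 3.69 mmol/kg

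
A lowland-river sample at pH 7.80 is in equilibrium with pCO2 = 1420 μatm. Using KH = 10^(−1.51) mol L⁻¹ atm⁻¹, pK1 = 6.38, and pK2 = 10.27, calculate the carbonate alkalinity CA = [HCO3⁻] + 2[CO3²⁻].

[CO2*] = KH · pCO2 = 10^(−1.51) × 1420×10^-6 = 4.388×10^-5 mol/L
α₀ = 1/(1 + K1/[H⁺] + K1K2/[H⁺]²) = 1/(1 + 10^+1.42 + 10^-1.05) = 0.03651
DIC = [CO2*]/α₀ = 4.388×10^-5 / 0.03651 = 1.202 mmol/L
CA = (α₁ + 2α₂)·DIC = (0.9602 + 2×0.003254) × 1.202 = 1.16 mmol/L

CA = 1.16 mmol/L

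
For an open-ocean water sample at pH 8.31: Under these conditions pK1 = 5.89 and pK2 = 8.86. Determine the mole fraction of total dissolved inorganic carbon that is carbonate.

α₂ = 1 / (1 + [H⁺]/K2 + [H⁺]²/(K1K2)) = 1 / (1 + 10^+0.55 + 10^-1.87)
   = 1 / (1 + 3.5481 + 0.013490) = 1/4.5616 = 0.2192

α₂ = 0.219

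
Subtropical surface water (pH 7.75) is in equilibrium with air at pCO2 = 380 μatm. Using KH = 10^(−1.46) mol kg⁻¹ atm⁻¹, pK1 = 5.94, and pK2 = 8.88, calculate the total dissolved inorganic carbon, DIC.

[CO2*] = KH · pCO2 = 10^(−1.46) × 380×10^-6 = 1.318×10^-5 mol/kg
α₀ = 1/(1 + K1/[H⁺] + K1K2/[H⁺]²) = 1/(1 + 10^+1.81 + 10^+0.68) = 0.01421
DIC = [CO2*]/α₀ = 1.318×10^-5 / 0.01421 = 0.927 mmol/kg

DIC = 0.927 mmol/kg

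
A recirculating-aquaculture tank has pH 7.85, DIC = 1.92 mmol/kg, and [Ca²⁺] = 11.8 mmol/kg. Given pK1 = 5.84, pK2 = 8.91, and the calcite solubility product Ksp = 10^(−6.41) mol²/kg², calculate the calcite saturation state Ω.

Ω = 4.62

α₂ = 1 / (1 + [H⁺]/K2 + [H⁺]²/(K1K2)) = 1 / (1 + 10^+1.06 + 10^-0.95)
   = 1 / (1 + 11.482 + 0.11220) = 1/12.594 = 0.07940
[CO3²⁻] = α₂ × DIC = 0.07940 × 1.92 = 0.1525 mmol/kg
Ksp = 10^(−6.41) = 3.890×10^-7
Ω = [Ca²⁺][CO3²⁻]/Ksp = (11.8×10^-3)(1.525×10^-4) / 3.890×10^-7 = 4.62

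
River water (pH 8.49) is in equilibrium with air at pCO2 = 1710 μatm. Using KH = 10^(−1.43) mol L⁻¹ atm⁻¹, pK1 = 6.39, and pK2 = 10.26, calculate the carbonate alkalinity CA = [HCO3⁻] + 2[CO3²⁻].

CA = 8.27 mmol/L

[CO2*] = KH · pCO2 = 10^(−1.43) × 1710×10^-6 = 6.353×10^-5 mol/L
α₀ = 1/(1 + K1/[H⁺] + K1K2/[H⁺]²) = 1/(1 + 10^+2.10 + 10^+0.33) = 0.007750
DIC = [CO2*]/α₀ = 6.353×10^-5 / 0.007750 = 8.198 mmol/L
CA = (α₁ + 2α₂)·DIC = (0.9757 + 2×0.01657) × 8.198 = 8.27 mmol/L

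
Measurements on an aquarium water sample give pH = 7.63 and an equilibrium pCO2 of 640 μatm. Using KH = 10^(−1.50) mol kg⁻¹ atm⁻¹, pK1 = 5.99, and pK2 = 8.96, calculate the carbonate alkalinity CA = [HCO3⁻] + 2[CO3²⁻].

CA = 0.966 mmol/kg

[CO2*] = KH · pCO2 = 10^(−1.50) × 640×10^-6 = 2.024×10^-5 mol/kg
α₀ = 1/(1 + K1/[H⁺] + K1K2/[H⁺]²) = 1/(1 + 10^+1.64 + 10^+0.31) = 0.02142
DIC = [CO2*]/α₀ = 2.024×10^-5 / 0.02142 = 0.9450 mmol/kg
CA = (α₁ + 2α₂)·DIC = (0.9349 + 2×0.04373) × 0.9450 = 0.966 mmol/kg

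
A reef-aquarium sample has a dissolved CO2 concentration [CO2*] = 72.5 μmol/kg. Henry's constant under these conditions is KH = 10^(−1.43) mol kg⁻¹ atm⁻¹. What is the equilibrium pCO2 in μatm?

pCO2 = 1950 μatm

KH = 10^(−1.43) = 3.715×10^-2 mol kg⁻¹ atm⁻¹
pCO2 = [CO2*]/KH = 72.5×10^-6 / 3.715×10^-2 = 1.95×10^-3 atm = 1950 μatm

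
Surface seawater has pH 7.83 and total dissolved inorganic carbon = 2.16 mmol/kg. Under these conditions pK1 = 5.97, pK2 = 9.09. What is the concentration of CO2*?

[CO2*] = 0.0279 mmol/kg

α₀ = 1 / (1 + K1/[H⁺] + K1K2/[H⁺]²) = 1 / (1 + 10^+1.86 + 10^+0.60)
   = 1 / (1 + 72.444 + 3.9811) = 1/77.425 = 0.01292
[CO2*] = α₀ × DIC = 0.01292 × 2.16 = 0.0279 mmol/kg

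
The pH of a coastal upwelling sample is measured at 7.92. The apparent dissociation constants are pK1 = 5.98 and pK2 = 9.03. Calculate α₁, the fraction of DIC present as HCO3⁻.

α₁ = 0.918

α₁ = 1 / (1 + [H⁺]/K1 + K2/[H⁺]) = 1 / (1 + 10^-1.94 + 10^-1.11)
   = 1 / (1 + 0.011482 + 0.077625) = 1/1.0891 = 0.9182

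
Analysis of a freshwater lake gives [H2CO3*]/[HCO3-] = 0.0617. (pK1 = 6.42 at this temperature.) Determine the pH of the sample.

pH = 7.63

From K1 = [H⁺][HCO3-]/[H2CO3*]:  pH = pK1 − log₁₀([H2CO3*]/[HCO3-])
log₁₀(0.0617) = -1.210
pH = 6.42 − (-1.210) = 7.63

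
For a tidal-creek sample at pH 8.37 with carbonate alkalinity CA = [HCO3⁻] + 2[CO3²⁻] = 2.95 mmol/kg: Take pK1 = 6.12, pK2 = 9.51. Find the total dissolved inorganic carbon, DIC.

DIC = 2.78 mmol/kg

CA = [HCO3⁻] + 2[CO3²⁻] = (α₁ + 2α₂)·DIC
At pH 8.37: [H⁺]/K1 = 10^-2.25 = 0.0056234, K2/[H⁺] = 10^-1.14 = 0.072444
α₁ = 1/(1 + 0.0056234 + 0.072444) = 1/1.0781 = 0.9276; α₂ = α₁·K2/[H⁺] = 0.06720
α₁ + 2α₂ = 1.0620
DIC = CA / (α₁ + 2α₂) = 2.95 / 1.0620 = 2.78 mmol/kg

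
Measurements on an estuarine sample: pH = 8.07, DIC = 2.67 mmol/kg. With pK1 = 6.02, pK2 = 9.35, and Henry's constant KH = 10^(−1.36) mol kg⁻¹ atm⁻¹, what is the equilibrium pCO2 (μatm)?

α₀ = 1 / (1 + K1/[H⁺] + K1K2/[H⁺]²) = 1 / (1 + 10^+2.05 + 10^+0.77)
   = 1 / (1 + 112.20 + 5.8884) = 1/119.09 = 0.008397
[CO2*] = α₀ × DIC = 0.008397 × 2.67 = 0.02242 mmol/kg
pCO2 = [CO2*]/KH = 2.242×10^-5 / 4.365×10^-2 = 514 μatm

pCO2 = 514 μatm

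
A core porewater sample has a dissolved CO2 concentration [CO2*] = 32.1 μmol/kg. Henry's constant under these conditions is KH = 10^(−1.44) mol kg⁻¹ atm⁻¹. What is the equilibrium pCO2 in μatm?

KH = 10^(−1.44) = 3.631×10^-2 mol kg⁻¹ atm⁻¹
pCO2 = [CO2*]/KH = 32.1×10^-6 / 3.631×10^-2 = 8.84×10^-4 atm = 884 μatm

pCO2 = 884 μatm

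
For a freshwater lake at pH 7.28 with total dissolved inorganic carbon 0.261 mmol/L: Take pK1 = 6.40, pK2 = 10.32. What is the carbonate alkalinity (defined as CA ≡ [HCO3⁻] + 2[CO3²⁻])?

CA = [HCO3⁻] + 2[CO3²⁻] = (α₁ + 2α₂)·DIC
At pH 7.28: [H⁺]/K1 = 10^-0.88 = 0.13183, K2/[H⁺] = 10^-3.04 = 0.00091201
α₁ = 1/(1 + 0.13183 + 0.00091201) = 1/1.1327 = 0.8828; α₂ = α₁·K2/[H⁺] = 0.0008051
α₁ + 2α₂ = 0.8844
CA = 0.8844 × 0.261 = 0.231 mmol/L

CA = 0.231 mmol/L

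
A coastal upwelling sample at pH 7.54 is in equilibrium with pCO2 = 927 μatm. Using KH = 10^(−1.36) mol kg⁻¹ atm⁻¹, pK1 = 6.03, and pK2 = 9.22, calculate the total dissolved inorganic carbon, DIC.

DIC = 1.38 mmol/kg

[CO2*] = KH · pCO2 = 10^(−1.36) × 927×10^-6 = 4.047×10^-5 mol/kg
α₀ = 1/(1 + K1/[H⁺] + K1K2/[H⁺]²) = 1/(1 + 10^+1.51 + 10^-0.17) = 0.02938
DIC = [CO2*]/α₀ = 4.047×10^-5 / 0.02938 = 1.38 mmol/kg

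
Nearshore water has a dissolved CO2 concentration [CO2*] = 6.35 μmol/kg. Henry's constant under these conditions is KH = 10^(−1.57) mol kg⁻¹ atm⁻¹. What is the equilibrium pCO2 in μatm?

pCO2 = 236 μatm

KH = 10^(−1.57) = 2.692×10^-2 mol kg⁻¹ atm⁻¹
pCO2 = [CO2*]/KH = 6.35×10^-6 / 2.692×10^-2 = 2.36×10^-4 atm = 236 μatm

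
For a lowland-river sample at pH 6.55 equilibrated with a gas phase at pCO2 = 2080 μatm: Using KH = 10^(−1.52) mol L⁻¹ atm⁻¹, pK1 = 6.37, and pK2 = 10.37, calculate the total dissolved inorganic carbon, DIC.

DIC = 0.158 mmol/L

[CO2*] = KH · pCO2 = 10^(−1.52) × 2080×10^-6 = 6.281×10^-5 mol/L
α₀ = 1/(1 + K1/[H⁺] + K1K2/[H⁺]²) = 1/(1 + 10^+0.18 + 10^-3.64) = 0.3978
DIC = [CO2*]/α₀ = 6.281×10^-5 / 0.3978 = 0.158 mmol/L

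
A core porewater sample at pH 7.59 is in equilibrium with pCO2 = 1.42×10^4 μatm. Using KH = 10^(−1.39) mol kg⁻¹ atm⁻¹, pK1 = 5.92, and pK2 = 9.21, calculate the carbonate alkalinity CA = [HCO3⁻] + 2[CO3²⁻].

CA = 28.4 mmol/kg

[CO2*] = KH · pCO2 = 10^(−1.39) × 1.42×10^4×10^-6 = 5.785×10^-4 mol/kg
α₀ = 1/(1 + K1/[H⁺] + K1K2/[H⁺]²) = 1/(1 + 10^+1.67 + 10^+0.05) = 0.02045
DIC = [CO2*]/α₀ = 5.785×10^-4 / 0.02045 = 28.29 mmol/kg
CA = (α₁ + 2α₂)·DIC = (0.9566 + 2×0.02295) × 28.29 = 28.4 mmol/kg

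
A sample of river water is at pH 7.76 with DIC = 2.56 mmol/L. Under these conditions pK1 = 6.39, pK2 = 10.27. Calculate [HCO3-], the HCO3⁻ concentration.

[HCO3⁻] = 2.45 mmol/L

α₁ = 1 / (1 + [H⁺]/K1 + K2/[H⁺]) = 1 / (1 + 10^-1.37 + 10^-2.51)
   = 1 / (1 + 0.042658 + 0.0030903) = 1/1.0457 = 0.9563
[HCO3⁻] = α₁ × DIC = 0.9563 × 2.56 = 2.45 mmol/L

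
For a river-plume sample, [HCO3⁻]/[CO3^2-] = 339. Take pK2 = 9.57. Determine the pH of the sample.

From K2 = [H⁺][CO3^2-]/[HCO3⁻]:  pH = pK2 − log₁₀([HCO3⁻]/[CO3^2-])
log₁₀(339) = +2.530
pH = 9.57 − (+2.530) = 7.04

pH = 7.04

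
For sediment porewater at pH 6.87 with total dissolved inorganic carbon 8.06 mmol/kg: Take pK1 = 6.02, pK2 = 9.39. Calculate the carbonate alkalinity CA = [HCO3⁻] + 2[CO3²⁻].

CA = 7.09 mmol/kg

CA = [HCO3⁻] + 2[CO3²⁻] = (α₁ + 2α₂)·DIC
At pH 6.87: [H⁺]/K1 = 10^-0.85 = 0.14125, K2/[H⁺] = 10^-2.52 = 0.0030200
α₁ = 1/(1 + 0.14125 + 0.0030200) = 1/1.1443 = 0.8739; α₂ = α₁·K2/[H⁺] = 0.002639
α₁ + 2α₂ = 0.8792
CA = 0.8792 × 8.06 = 7.09 mmol/kg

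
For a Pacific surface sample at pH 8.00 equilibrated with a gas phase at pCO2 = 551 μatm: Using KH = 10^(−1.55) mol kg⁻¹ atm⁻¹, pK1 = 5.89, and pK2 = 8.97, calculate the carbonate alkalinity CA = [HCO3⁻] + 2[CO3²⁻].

[CO2*] = KH · pCO2 = 10^(−1.55) × 551×10^-6 = 1.553×10^-5 mol/kg
α₀ = 1/(1 + K1/[H⁺] + K1K2/[H⁺]²) = 1/(1 + 10^+2.11 + 10^+1.14) = 0.006962
DIC = [CO2*]/α₀ = 1.553×10^-5 / 0.006962 = 2.230 mmol/kg
CA = (α₁ + 2α₂)·DIC = (0.8969 + 2×0.09611) × 2.230 = 2.43 mmol/kg

CA = 2.43 mmol/kg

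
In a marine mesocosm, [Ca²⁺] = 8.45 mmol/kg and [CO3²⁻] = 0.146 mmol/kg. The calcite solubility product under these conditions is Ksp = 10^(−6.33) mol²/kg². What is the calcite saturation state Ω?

Ω = 2.64

Ksp = 10^(−6.33) = 4.677×10^-7
Ω = [Ca²⁺][CO3²⁻]/Ksp = (8.45×10^-3)(0.146×10^-3) / 4.677×10^-7 = 2.64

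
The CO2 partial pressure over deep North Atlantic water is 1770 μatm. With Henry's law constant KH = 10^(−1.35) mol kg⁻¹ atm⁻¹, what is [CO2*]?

KH = 10^(−1.35) = 4.467×10^-2 mol kg⁻¹ atm⁻¹
[CO2*] = KH · pCO2 = 4.467×10^-2 × 1770×10^-6 atm = 7.91×10^-5 mol/kg

[CO2*] = 79.1 μmol/kg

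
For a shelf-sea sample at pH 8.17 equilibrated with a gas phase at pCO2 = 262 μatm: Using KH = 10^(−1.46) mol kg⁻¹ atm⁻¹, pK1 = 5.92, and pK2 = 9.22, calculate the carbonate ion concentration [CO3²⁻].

[CO2*] = KH · pCO2 = 10^(−1.46) × 262×10^-6 = 9.085×10^-6 mol/kg
α₀ = 1/(1 + K1/[H⁺] + K1K2/[H⁺]²) = 1/(1 + 10^+2.25 + 10^+1.20) = 0.005137
DIC = [CO2*]/α₀ = 9.085×10^-6 / 0.005137 = 1.769 mmol/kg
[CO3²⁻] = α₂·DIC; α₂ = 0.08141, so [CO3²⁻] = 0.08141 × 1.769 = 0.144 mmol/kg

[CO3²⁻] = 0.144 mmol/kg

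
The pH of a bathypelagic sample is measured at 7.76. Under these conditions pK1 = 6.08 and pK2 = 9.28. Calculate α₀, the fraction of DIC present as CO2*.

α₀ = 0.0199

α₀ = 1 / (1 + K1/[H⁺] + K1K2/[H⁺]²) = 1 / (1 + 10^+1.68 + 10^+0.16)
   = 1 / (1 + 47.863 + 1.4454) = 1/50.308 = 0.01988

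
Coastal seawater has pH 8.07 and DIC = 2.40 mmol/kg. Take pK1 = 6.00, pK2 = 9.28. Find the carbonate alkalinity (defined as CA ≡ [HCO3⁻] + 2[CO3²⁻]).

CA = 2.52 mmol/kg

CA = [HCO3⁻] + 2[CO3²⁻] = (α₁ + 2α₂)·DIC
At pH 8.07: [H⁺]/K1 = 10^-2.07 = 0.0085114, K2/[H⁺] = 10^-1.21 = 0.061660
α₁ = 1/(1 + 0.0085114 + 0.061660) = 1/1.0702 = 0.9344; α₂ = α₁·K2/[H⁺] = 0.05762
α₁ + 2α₂ = 1.0497
CA = 1.0497 × 2.40 = 2.52 mmol/kg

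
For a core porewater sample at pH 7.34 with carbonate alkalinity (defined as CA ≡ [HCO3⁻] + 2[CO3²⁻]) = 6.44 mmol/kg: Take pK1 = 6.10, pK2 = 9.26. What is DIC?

DIC = 6.73 mmol/kg

CA = [HCO3⁻] + 2[CO3²⁻] = (α₁ + 2α₂)·DIC
At pH 7.34: [H⁺]/K1 = 10^-1.24 = 0.057544, K2/[H⁺] = 10^-1.92 = 0.012023
α₁ = 1/(1 + 0.057544 + 0.012023) = 1/1.0696 = 0.9350; α₂ = α₁·K2/[H⁺] = 0.01124
α₁ + 2α₂ = 0.9574
DIC = CA / (α₁ + 2α₂) = 6.44 / 0.9574 = 6.73 mmol/kg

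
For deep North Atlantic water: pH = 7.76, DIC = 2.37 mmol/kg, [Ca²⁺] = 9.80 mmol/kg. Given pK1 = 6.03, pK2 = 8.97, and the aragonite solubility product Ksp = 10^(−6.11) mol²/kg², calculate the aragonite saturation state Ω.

α₂ = 1 / (1 + [H⁺]/K2 + [H⁺]²/(K1K2)) = 1 / (1 + 10^+1.21 + 10^-0.52)
   = 1 / (1 + 16.218 + 0.30200) = 1/17.520 = 0.05708
[CO3²⁻] = α₂ × DIC = 0.05708 × 2.37 = 0.1353 mmol/kg
Ksp = 10^(−6.11) = 7.762×10^-7
Ω = [Ca²⁺][CO3²⁻]/Ksp = (9.80×10^-3)(1.353×10^-4) / 7.762×10^-7 = 1.71

Ω = 1.71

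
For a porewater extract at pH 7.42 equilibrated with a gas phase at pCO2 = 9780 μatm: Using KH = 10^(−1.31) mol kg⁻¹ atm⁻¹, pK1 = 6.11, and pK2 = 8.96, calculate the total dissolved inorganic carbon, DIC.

[CO2*] = KH · pCO2 = 10^(−1.31) × 9780×10^-6 = 4.790×10^-4 mol/kg
α₀ = 1/(1 + K1/[H⁺] + K1K2/[H⁺]²) = 1/(1 + 10^+1.31 + 10^-0.23) = 0.04544
DIC = [CO2*]/α₀ = 4.790×10^-4 / 0.04544 = 10.5 mmol/kg

DIC = 10.5 mmol/kg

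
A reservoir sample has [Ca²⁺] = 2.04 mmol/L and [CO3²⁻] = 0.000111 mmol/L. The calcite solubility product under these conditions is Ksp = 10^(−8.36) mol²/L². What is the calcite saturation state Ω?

Ksp = 10^(−8.36) = 4.365×10^-9
Ω = [Ca²⁺][CO3²⁻]/Ksp = (2.04×10^-3)(0.000111×10^-3) / 4.365×10^-9 = 0.0519

Ω = 0.0519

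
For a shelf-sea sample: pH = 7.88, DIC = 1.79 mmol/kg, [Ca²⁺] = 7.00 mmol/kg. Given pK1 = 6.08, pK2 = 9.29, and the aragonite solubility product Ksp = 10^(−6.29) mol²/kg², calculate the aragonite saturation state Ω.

Ω = 0.901

α₂ = 1 / (1 + [H⁺]/K2 + [H⁺]²/(K1K2)) = 1 / (1 + 10^+1.41 + 10^-0.39)
   = 1 / (1 + 25.704 + 0.40738) = 1/27.111 = 0.03688
[CO3²⁻] = α₂ × DIC = 0.03688 × 1.79 = 0.06602 mmol/kg
Ksp = 10^(−6.29) = 5.129×10^-7
Ω = [Ca²⁺][CO3²⁻]/Ksp = (7.00×10^-3)(6.602×10^-5) / 5.129×10^-7 = 0.901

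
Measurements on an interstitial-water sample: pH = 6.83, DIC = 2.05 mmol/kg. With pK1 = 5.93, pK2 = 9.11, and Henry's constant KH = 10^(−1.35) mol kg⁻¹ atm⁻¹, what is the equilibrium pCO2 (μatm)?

α₀ = 1 / (1 + K1/[H⁺] + K1K2/[H⁺]²) = 1 / (1 + 10^+0.90 + 10^-1.38)
   = 1 / (1 + 7.9433 + 0.041687) = 1/8.9850 = 0.1113
[CO2*] = α₀ × DIC = 0.1113 × 2.05 = 0.2282 mmol/kg
pCO2 = [CO2*]/KH = 2.282×10^-4 / 4.467×10^-2 = 5110 μatm

pCO2 = 5110 μatm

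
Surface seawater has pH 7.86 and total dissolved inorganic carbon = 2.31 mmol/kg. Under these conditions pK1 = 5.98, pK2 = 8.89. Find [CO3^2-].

[CO3²⁻] = 0.195 mmol/kg

α₂ = 1 / (1 + [H⁺]/K2 + [H⁺]²/(K1K2)) = 1 / (1 + 10^+1.03 + 10^-0.85)
   = 1 / (1 + 10.715 + 0.14125) = 1/11.856 = 0.08434
[CO3²⁻] = α₂ × DIC = 0.08434 × 2.31 = 0.195 mmol/kg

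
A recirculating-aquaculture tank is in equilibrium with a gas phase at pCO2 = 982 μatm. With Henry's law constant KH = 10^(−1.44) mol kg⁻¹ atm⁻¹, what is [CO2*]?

KH = 10^(−1.44) = 3.631×10^-2 mol kg⁻¹ atm⁻¹
[CO2*] = KH · pCO2 = 3.631×10^-2 × 982×10^-6 atm = 3.57×10^-5 mol/kg

[CO2*] = 35.7 μmol/kg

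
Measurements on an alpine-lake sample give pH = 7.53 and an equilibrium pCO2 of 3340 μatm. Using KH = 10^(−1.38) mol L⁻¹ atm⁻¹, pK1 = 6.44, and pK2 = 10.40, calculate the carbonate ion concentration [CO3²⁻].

[CO3²⁻] = 2.31 μmol/L

[CO2*] = KH · pCO2 = 10^(−1.38) × 3340×10^-6 = 1.392×10^-4 mol/L
α₀ = 1/(1 + K1/[H⁺] + K1K2/[H⁺]²) = 1/(1 + 10^+1.09 + 10^-1.78) = 0.07508
DIC = [CO2*]/α₀ = 1.392×10^-4 / 0.07508 = 1.855 mmol/L
[CO3²⁻] = α₂·DIC; α₂ = 0.001246, so [CO3²⁻] = 0.001246 × 1.855 = 0.00231 mmol/L = 2.31 μmol/L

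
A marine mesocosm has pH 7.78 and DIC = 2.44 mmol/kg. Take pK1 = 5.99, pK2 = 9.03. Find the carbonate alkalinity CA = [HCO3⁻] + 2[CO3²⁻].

CA = 2.53 mmol/kg

CA = [HCO3⁻] + 2[CO3²⁻] = (α₁ + 2α₂)·DIC
At pH 7.78: [H⁺]/K1 = 10^-1.79 = 0.016218, K2/[H⁺] = 10^-1.25 = 0.056234
α₁ = 1/(1 + 0.016218 + 0.056234) = 1/1.0725 = 0.9324; α₂ = α₁·K2/[H⁺] = 0.05244
α₁ + 2α₂ = 1.0373
CA = 1.0373 × 2.44 = 2.53 mmol/kg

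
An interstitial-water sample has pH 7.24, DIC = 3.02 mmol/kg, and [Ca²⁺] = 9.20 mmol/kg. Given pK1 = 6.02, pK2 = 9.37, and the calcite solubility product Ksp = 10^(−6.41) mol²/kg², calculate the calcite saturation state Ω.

α₂ = 1 / (1 + [H⁺]/K2 + [H⁺]²/(K1K2)) = 1 / (1 + 10^+2.13 + 10^+0.91)
   = 1 / (1 + 134.90 + 8.1283) = 1/144.02 = 0.006943
[CO3²⁻] = α₂ × DIC = 0.006943 × 3.02 = 0.02097 mmol/kg
Ksp = 10^(−6.41) = 3.890×10^-7
Ω = [Ca²⁺][CO3²⁻]/Ksp = (9.20×10^-3)(2.097×10^-5) / 3.890×10^-7 = 0.496

Ω = 0.496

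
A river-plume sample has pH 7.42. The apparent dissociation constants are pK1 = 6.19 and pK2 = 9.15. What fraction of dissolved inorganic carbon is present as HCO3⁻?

α₁ = 0.928

α₁ = 1 / (1 + [H⁺]/K1 + K2/[H⁺]) = 1 / (1 + 10^-1.23 + 10^-1.73)
   = 1 / (1 + 0.058884 + 0.018621) = 1/1.0775 = 0.9281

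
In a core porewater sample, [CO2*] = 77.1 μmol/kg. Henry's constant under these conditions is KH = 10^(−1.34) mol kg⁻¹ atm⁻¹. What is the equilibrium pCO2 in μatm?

pCO2 = 1690 μatm

KH = 10^(−1.34) = 4.571×10^-2 mol kg⁻¹ atm⁻¹
pCO2 = [CO2*]/KH = 77.1×10^-6 / 4.571×10^-2 = 1.69×10^-3 atm = 1690 μatm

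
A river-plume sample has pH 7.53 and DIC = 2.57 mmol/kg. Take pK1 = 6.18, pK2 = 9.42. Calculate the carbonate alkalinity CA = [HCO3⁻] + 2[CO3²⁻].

CA = 2.49 mmol/kg

CA = [HCO3⁻] + 2[CO3²⁻] = (α₁ + 2α₂)·DIC
At pH 7.53: [H⁺]/K1 = 10^-1.35 = 0.044668, K2/[H⁺] = 10^-1.89 = 0.012882
α₁ = 1/(1 + 0.044668 + 0.012882) = 1/1.0576 = 0.9456; α₂ = α₁·K2/[H⁺] = 0.01218
α₁ + 2α₂ = 0.9699
CA = 0.9699 × 2.57 = 2.49 mmol/kg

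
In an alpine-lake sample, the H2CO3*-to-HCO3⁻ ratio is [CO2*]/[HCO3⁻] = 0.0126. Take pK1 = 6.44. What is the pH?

pH = 8.34

From K1 = [H⁺][HCO3⁻]/[CO2*]:  pH = pK1 − log₁₀([CO2*]/[HCO3⁻])
log₁₀(0.0126) = -1.900
pH = 6.44 − (-1.900) = 8.34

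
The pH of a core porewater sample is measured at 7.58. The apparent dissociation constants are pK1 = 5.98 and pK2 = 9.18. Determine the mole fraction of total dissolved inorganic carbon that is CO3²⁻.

α₂ = 0.0239

α₂ = 1 / (1 + [H⁺]/K2 + [H⁺]²/(K1K2)) = 1 / (1 + 10^+1.60 + 10^+0.00)
   = 1 / (1 + 39.811 + 1.0000) = 1/41.811 = 0.02392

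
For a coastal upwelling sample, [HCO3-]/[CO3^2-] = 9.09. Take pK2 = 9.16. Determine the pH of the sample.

From K2 = [H⁺][CO3^2-]/[HCO3-]:  pH = pK2 − log₁₀([HCO3-]/[CO3^2-])
log₁₀(9.09) = +0.959
pH = 9.16 − (+0.959) = 8.20

pH = 8.20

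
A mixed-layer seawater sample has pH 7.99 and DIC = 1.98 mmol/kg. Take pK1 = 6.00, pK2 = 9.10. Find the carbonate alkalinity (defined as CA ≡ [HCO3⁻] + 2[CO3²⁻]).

CA = [HCO3⁻] + 2[CO3²⁻] = (α₁ + 2α₂)·DIC
At pH 7.99: [H⁺]/K1 = 10^-1.99 = 0.010233, K2/[H⁺] = 10^-1.11 = 0.077625
α₁ = 1/(1 + 0.010233 + 0.077625) = 1/1.0879 = 0.9192; α₂ = α₁·K2/[H⁺] = 0.07136
α₁ + 2α₂ = 1.0619
CA = 1.0619 × 1.98 = 2.10 mmol/kg

CA = 2.10 mmol/kg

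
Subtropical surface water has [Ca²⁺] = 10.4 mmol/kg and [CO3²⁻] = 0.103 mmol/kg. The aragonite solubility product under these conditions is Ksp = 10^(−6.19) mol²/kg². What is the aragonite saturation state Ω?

Ksp = 10^(−6.19) = 6.457×10^-7
Ω = [Ca²⁺][CO3²⁻]/Ksp = (10.4×10^-3)(0.103×10^-3) / 6.457×10^-7 = 1.66

Ω = 1.66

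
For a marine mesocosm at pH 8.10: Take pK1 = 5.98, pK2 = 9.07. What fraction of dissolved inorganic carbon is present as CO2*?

α₀ = 1 / (1 + K1/[H⁺] + K1K2/[H⁺]²) = 1 / (1 + 10^+2.12 + 10^+1.15)
   = 1 / (1 + 131.83 + 14.125) = 1/146.95 = 0.006805

α₀ = 0.00680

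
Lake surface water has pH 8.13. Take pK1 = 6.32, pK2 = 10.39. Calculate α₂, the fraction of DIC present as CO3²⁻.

α₂ = 0.00538

α₂ = 1 / (1 + [H⁺]/K2 + [H⁺]²/(K1K2)) = 1 / (1 + 10^+2.26 + 10^+0.45)
   = 1 / (1 + 181.97 + 2.8184) = 1/185.79 = 0.005382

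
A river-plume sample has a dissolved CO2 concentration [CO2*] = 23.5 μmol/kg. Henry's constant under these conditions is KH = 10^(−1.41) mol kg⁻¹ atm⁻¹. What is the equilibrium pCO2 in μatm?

pCO2 = 604 μatm

KH = 10^(−1.41) = 3.890×10^-2 mol kg⁻¹ atm⁻¹
pCO2 = [CO2*]/KH = 23.5×10^-6 / 3.890×10^-2 = 6.04×10^-4 atm = 604 μatm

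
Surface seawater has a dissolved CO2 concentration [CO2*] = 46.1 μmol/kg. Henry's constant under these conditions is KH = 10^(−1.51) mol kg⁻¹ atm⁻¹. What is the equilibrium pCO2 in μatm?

pCO2 = 1490 μatm

KH = 10^(−1.51) = 3.090×10^-2 mol kg⁻¹ atm⁻¹
pCO2 = [CO2*]/KH = 46.1×10^-6 / 3.090×10^-2 = 1.49×10^-3 atm = 1490 μatm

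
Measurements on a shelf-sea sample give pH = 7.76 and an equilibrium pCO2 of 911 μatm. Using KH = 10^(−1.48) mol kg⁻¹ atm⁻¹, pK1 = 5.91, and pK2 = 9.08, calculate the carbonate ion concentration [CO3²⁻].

[CO2*] = KH · pCO2 = 10^(−1.48) × 911×10^-6 = 3.017×10^-5 mol/kg
α₀ = 1/(1 + K1/[H⁺] + K1K2/[H⁺]²) = 1/(1 + 10^+1.85 + 10^+0.53) = 0.01330
DIC = [CO2*]/α₀ = 3.017×10^-5 / 0.01330 = 2.268 mmol/kg
[CO3²⁻] = α₂·DIC; α₂ = 0.04507, so [CO3²⁻] = 0.04507 × 2.268 = 0.102 mmol/kg

[CO3²⁻] = 0.102 mmol/kg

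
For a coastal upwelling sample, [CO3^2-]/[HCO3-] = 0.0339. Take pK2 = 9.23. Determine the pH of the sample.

From K2 = [H⁺][CO3^2-]/[HCO3-]:  pH = pK2 + log₁₀([CO3^2-]/[HCO3-])
log₁₀(0.0339) = -1.470
pH = 9.23 + (-1.470) = 7.76

pH = 7.76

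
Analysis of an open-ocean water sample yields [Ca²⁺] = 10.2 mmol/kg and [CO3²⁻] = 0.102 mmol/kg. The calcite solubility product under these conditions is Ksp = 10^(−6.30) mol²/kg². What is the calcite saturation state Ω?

Ksp = 10^(−6.30) = 5.012×10^-7
Ω = [Ca²⁺][CO3²⁻]/Ksp = (10.2×10^-3)(0.102×10^-3) / 5.012×10^-7 = 2.08

Ω = 2.08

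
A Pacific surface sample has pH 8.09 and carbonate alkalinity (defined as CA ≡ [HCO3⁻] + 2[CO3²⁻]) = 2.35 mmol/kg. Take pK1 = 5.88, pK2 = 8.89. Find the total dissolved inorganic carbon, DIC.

CA = [HCO3⁻] + 2[CO3²⁻] = (α₁ + 2α₂)·DIC
At pH 8.09: [H⁺]/K1 = 10^-2.21 = 0.0061660, K2/[H⁺] = 10^-0.80 = 0.15849
α₁ = 1/(1 + 0.0061660 + 0.15849) = 1/1.1647 = 0.8586; α₂ = α₁·K2/[H⁺] = 0.1361
α₁ + 2α₂ = 1.1308
DIC = CA / (α₁ + 2α₂) = 2.35 / 1.1308 = 2.08 mmol/kg

DIC = 2.08 mmol/kg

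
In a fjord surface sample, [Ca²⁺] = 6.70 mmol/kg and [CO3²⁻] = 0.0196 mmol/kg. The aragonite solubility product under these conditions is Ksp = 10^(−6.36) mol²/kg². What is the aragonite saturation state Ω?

Ω = 0.301

Ksp = 10^(−6.36) = 4.365×10^-7
Ω = [Ca²⁺][CO3²⁻]/Ksp = (6.70×10^-3)(0.0196×10^-3) / 4.365×10^-7 = 0.301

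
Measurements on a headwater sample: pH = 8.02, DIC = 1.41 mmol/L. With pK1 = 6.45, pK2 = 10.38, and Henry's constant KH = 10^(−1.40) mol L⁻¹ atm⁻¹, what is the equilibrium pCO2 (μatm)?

pCO2 = 924 μatm

α₀ = 1 / (1 + K1/[H⁺] + K1K2/[H⁺]²) = 1 / (1 + 10^+1.57 + 10^-0.79)
   = 1 / (1 + 37.154 + 0.16218) = 1/38.316 = 0.02610
[CO2*] = α₀ × DIC = 0.02610 × 1.41 = 0.03680 mmol/L
pCO2 = [CO2*]/KH = 3.680×10^-5 / 3.981×10^-2 = 924 μatm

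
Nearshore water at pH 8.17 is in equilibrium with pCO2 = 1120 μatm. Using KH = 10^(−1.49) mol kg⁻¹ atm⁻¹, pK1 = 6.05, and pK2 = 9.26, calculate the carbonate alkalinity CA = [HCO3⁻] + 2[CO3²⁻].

[CO2*] = KH · pCO2 = 10^(−1.49) × 1120×10^-6 = 3.624×10^-5 mol/kg
α₀ = 1/(1 + K1/[H⁺] + K1K2/[H⁺]²) = 1/(1 + 10^+2.12 + 10^+1.03) = 0.006967
DIC = [CO2*]/α₀ = 3.624×10^-5 / 0.006967 = 5.202 mmol/kg
CA = (α₁ + 2α₂)·DIC = (0.9184 + 2×0.07465) × 5.202 = 5.55 mmol/kg

CA = 5.55 mmol/kg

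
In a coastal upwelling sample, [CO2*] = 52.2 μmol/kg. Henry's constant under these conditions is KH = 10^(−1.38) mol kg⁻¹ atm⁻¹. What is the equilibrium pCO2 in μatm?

KH = 10^(−1.38) = 4.169×10^-2 mol kg⁻¹ atm⁻¹
pCO2 = [CO2*]/KH = 52.2×10^-6 / 4.169×10^-2 = 1.25×10^-3 atm = 1250 μatm

pCO2 = 1250 μatm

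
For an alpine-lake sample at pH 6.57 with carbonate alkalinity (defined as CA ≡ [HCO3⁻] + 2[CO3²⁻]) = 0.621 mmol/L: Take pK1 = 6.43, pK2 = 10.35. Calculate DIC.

CA = [HCO3⁻] + 2[CO3²⁻] = (α₁ + 2α₂)·DIC
At pH 6.57: [H⁺]/K1 = 10^-0.14 = 0.72444, K2/[H⁺] = 10^-3.78 = 0.00016596
α₁ = 1/(1 + 0.72444 + 0.00016596) = 1/1.7246 = 0.5798; α₂ = α₁·K2/[H⁺] = 9.623×10^-5
α₁ + 2α₂ = 0.5800
DIC = CA / (α₁ + 2α₂) = 0.621 / 0.5800 = 1.07 mmol/L

DIC = 1.07 mmol/L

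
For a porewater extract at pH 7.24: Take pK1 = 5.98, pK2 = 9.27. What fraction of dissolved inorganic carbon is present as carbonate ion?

α₂ = 1 / (1 + [H⁺]/K2 + [H⁺]²/(K1K2)) = 1 / (1 + 10^+2.03 + 10^+0.77)
   = 1 / (1 + 107.15 + 5.8884) = 1/114.04 = 0.008769

α₂ = 0.00877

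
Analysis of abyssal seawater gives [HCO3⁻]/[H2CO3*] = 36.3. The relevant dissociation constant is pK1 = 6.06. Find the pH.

From K1 = [H⁺][HCO3⁻]/[H2CO3*]:  pH = pK1 + log₁₀([HCO3⁻]/[H2CO3*])
log₁₀(36.3) = +1.560
pH = 6.06 + (+1.560) = 7.62

pH = 7.62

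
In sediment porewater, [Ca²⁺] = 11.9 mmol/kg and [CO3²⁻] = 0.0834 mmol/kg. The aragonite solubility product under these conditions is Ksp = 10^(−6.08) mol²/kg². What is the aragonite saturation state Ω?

Ksp = 10^(−6.08) = 8.318×10^-7
Ω = [Ca²⁺][CO3²⁻]/Ksp = (11.9×10^-3)(0.0834×10^-3) / 8.318×10^-7 = 1.19

Ω = 1.19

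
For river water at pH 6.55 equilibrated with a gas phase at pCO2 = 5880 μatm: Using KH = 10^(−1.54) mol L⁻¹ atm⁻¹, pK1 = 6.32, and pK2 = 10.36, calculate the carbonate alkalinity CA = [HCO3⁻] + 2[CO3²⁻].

CA = 0.288 mmol/L

[CO2*] = KH · pCO2 = 10^(−1.54) × 5880×10^-6 = 1.696×10^-4 mol/L
α₀ = 1/(1 + K1/[H⁺] + K1K2/[H⁺]²) = 1/(1 + 10^+0.23 + 10^-3.58) = 0.3706
DIC = [CO2*]/α₀ = 1.696×10^-4 / 0.3706 = 0.4576 mmol/L
CA = (α₁ + 2α₂)·DIC = (0.6293 + 2×9.747×10^-5) × 0.4576 = 0.288 mmol/L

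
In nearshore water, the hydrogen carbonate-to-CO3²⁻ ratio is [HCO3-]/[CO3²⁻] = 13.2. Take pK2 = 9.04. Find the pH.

From K2 = [H⁺][CO3²⁻]/[HCO3-]:  pH = pK2 − log₁₀([HCO3-]/[CO3²⁻])
log₁₀(13.2) = +1.121
pH = 9.04 − (+1.121) = 7.92

pH = 7.92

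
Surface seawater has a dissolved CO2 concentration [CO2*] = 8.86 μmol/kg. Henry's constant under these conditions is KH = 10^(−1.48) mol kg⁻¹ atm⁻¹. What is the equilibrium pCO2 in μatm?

pCO2 = 268 μatm

KH = 10^(−1.48) = 3.311×10^-2 mol kg⁻¹ atm⁻¹
pCO2 = [CO2*]/KH = 8.86×10^-6 / 3.311×10^-2 = 2.68×10^-4 atm = 268 μatm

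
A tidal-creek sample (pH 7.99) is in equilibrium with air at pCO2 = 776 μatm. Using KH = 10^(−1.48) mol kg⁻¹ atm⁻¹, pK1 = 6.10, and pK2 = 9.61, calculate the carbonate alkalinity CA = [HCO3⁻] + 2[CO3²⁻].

[CO2*] = KH · pCO2 = 10^(−1.48) × 776×10^-6 = 2.570×10^-5 mol/kg
α₀ = 1/(1 + K1/[H⁺] + K1K2/[H⁺]²) = 1/(1 + 10^+1.89 + 10^+0.27) = 0.01242
DIC = [CO2*]/α₀ = 2.570×10^-5 / 0.01242 = 2.068 mmol/kg
CA = (α₁ + 2α₂)·DIC = (0.9644 + 2×0.02314) × 2.068 = 2.09 mmol/kg

CA = 2.09 mmol/kg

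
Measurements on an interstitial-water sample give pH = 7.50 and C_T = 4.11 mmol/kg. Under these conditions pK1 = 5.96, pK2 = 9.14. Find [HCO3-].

α₁ = 1 / (1 + [H⁺]/K1 + K2/[H⁺]) = 1 / (1 + 10^-1.54 + 10^-1.64)
   = 1 / (1 + 0.028840 + 0.022909) = 1/1.0517 = 0.9508
[HCO3⁻] = α₁ × DIC = 0.9508 × 4.11 = 3.91 mmol/kg

[HCO3⁻] = 3.91 mmol/kg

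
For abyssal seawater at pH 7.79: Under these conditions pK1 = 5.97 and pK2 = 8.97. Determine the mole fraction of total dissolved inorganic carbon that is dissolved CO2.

α₀ = 1 / (1 + K1/[H⁺] + K1K2/[H⁺]²) = 1 / (1 + 10^+1.82 + 10^+0.64)
   = 1 / (1 + 66.069 + 4.3652) = 1/71.435 = 0.01400

α₀ = 0.0140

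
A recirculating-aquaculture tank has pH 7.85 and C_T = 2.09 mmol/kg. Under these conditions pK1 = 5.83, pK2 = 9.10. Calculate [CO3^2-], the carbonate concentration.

[CO3²⁻] = 0.110 mmol/kg

α₂ = 1 / (1 + [H⁺]/K2 + [H⁺]²/(K1K2)) = 1 / (1 + 10^+1.25 + 10^-0.77)
   = 1 / (1 + 17.783 + 0.16982) = 1/18.953 = 0.05276
[CO3²⁻] = α₂ × DIC = 0.05276 × 2.09 = 0.110 mmol/kg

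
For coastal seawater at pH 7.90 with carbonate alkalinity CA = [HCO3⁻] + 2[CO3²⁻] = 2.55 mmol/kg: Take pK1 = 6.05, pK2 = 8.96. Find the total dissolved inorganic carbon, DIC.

CA = [HCO3⁻] + 2[CO3²⁻] = (α₁ + 2α₂)·DIC
At pH 7.90: [H⁺]/K1 = 10^-1.85 = 0.014125, K2/[H⁺] = 10^-1.06 = 0.087096
α₁ = 1/(1 + 0.014125 + 0.087096) = 1/1.1012 = 0.9081; α₂ = α₁·K2/[H⁺] = 0.07909
α₁ + 2α₂ = 1.0663
DIC = CA / (α₁ + 2α₂) = 2.55 / 1.0663 = 2.39 mmol/kg

DIC = 2.39 mmol/kg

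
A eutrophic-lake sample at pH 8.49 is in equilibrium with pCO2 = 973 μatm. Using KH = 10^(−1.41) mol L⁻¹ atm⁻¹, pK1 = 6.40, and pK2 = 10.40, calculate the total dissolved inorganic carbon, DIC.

[CO2*] = KH · pCO2 = 10^(−1.41) × 973×10^-6 = 3.785×10^-5 mol/L
α₀ = 1/(1 + K1/[H⁺] + K1K2/[H⁺]²) = 1/(1 + 10^+2.09 + 10^+0.18) = 0.007966
DIC = [CO2*]/α₀ = 3.785×10^-5 / 0.007966 = 4.75 mmol/L

DIC = 4.75 mmol/L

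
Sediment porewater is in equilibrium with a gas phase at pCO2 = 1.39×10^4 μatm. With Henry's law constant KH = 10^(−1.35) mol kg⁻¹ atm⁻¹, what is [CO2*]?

[CO2*] = 621 μmol/kg

KH = 10^(−1.35) = 4.467×10^-2 mol kg⁻¹ atm⁻¹
[CO2*] = KH · pCO2 = 4.467×10^-2 × 1.39×10^4×10^-6 atm = 6.21×10^-4 mol/kg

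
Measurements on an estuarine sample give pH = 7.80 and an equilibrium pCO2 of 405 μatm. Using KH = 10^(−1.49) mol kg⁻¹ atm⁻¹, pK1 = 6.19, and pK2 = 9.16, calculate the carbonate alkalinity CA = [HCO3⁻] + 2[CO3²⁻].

[CO2*] = KH · pCO2 = 10^(−1.49) × 405×10^-6 = 1.311×10^-5 mol/kg
α₀ = 1/(1 + K1/[H⁺] + K1K2/[H⁺]²) = 1/(1 + 10^+1.61 + 10^+0.25) = 0.02298
DIC = [CO2*]/α₀ = 1.311×10^-5 / 0.02298 = 0.5703 mmol/kg
CA = (α₁ + 2α₂)·DIC = (0.9362 + 2×0.04086) × 0.5703 = 0.581 mmol/kg

CA = 0.581 mmol/kg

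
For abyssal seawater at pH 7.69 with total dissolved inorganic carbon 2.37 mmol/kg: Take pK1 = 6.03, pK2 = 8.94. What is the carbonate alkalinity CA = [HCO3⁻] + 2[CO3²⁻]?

CA = 2.45 mmol/kg

CA = [HCO3⁻] + 2[CO3²⁻] = (α₁ + 2α₂)·DIC
At pH 7.69: [H⁺]/K1 = 10^-1.66 = 0.021878, K2/[H⁺] = 10^-1.25 = 0.056234
α₁ = 1/(1 + 0.021878 + 0.056234) = 1/1.0781 = 0.9275; α₂ = α₁·K2/[H⁺] = 0.05216
α₁ + 2α₂ = 1.0319
CA = 1.0319 × 2.37 = 2.45 mmol/kg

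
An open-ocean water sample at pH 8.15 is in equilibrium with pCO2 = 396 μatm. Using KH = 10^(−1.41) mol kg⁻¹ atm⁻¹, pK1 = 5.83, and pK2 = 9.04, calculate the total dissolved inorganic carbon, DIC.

DIC = 3.65 mmol/kg

[CO2*] = KH · pCO2 = 10^(−1.41) × 396×10^-6 = 1.541×10^-5 mol/kg
α₀ = 1/(1 + K1/[H⁺] + K1K2/[H⁺]²) = 1/(1 + 10^+2.32 + 10^+1.43) = 0.004222
DIC = [CO2*]/α₀ = 1.541×10^-5 / 0.004222 = 3.65 mmol/kg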